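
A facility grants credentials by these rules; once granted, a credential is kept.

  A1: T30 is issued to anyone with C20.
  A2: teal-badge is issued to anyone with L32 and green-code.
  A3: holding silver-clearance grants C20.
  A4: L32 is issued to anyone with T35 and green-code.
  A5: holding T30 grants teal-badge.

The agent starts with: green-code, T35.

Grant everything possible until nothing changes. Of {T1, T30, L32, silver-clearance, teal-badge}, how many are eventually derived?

Holding T35 and green-code grants L32 (A4).
Holding L32 and green-code grants teal-badge (A2).
No rule produces T1, and it is not given.
T30 would need C20 (A1), but C20 is never granted.
L32: reached.
No rule produces silver-clearance, and it is not given.
teal-badge: reached.
Reached: L32 and teal-badge — 2 of the 5.

2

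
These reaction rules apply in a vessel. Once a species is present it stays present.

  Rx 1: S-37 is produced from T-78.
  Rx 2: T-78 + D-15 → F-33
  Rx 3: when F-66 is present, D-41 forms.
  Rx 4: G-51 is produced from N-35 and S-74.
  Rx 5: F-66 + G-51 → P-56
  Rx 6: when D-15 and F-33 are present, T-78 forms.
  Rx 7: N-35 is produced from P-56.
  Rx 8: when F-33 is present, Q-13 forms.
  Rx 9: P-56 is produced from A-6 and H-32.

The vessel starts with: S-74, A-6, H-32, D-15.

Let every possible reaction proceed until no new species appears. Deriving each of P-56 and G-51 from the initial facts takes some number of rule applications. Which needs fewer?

P-56: A-6 and H-32 present → P-56 forms (Rx 9). [1 rule application]
G-51: A-6 and H-32 present → P-56 forms (Rx 9). P-56 present → N-35 forms (Rx 7). N-35 and S-74 present → G-51 forms (Rx 4). [3 rule applications]
P-56 needs fewer.

P-56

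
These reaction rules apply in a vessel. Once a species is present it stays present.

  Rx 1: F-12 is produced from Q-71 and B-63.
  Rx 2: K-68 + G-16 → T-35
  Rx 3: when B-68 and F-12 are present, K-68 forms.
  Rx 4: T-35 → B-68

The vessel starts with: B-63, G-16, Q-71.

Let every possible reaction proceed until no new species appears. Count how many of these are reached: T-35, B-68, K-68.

T-35 would need K-68 and G-16 (Rx 2), but K-68 never forms.
B-68 would need T-35 (Rx 4), but T-35 never forms.
K-68 would need B-68 and F-12 (Rx 3), but B-68 never forms.
None of the 3 are reached.

0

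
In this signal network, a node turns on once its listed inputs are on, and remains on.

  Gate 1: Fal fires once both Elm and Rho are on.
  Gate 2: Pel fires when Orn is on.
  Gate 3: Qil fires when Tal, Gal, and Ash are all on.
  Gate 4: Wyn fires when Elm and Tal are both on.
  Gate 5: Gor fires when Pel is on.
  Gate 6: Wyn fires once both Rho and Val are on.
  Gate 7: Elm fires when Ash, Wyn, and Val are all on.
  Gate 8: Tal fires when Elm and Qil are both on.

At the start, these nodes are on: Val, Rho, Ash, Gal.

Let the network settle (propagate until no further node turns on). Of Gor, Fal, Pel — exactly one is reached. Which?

Rho and Val are on, so Wyn fires (Gate 6).
Gate 7: Ash, Wyn, and Val on → Elm on.
Gate 1: Elm and Rho on → Fal on.
Pel would need Orn (Gate 2), but Orn never turns on. Gor would need Pel (Gate 5), but Pel never turns on.

Fal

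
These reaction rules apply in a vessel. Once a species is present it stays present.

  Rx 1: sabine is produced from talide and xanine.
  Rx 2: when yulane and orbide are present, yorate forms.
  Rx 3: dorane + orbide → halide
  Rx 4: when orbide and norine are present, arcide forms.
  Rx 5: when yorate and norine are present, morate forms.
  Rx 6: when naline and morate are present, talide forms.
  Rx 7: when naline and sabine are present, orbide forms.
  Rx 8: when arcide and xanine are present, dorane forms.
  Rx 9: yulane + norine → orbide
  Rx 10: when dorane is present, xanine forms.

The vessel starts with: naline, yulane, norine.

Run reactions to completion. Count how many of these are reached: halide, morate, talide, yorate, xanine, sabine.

3

yulane and norine present → orbide forms (Rx 9).
yulane and orbide present → yorate forms (Rx 2).
yorate and norine present → morate forms (Rx 5).
naline and morate present → talide forms (Rx 6).
halide would need dorane and orbide (Rx 3), but dorane never forms.
morate: reached.
talide: reached.
yorate: reached.
xanine would need dorane (Rx 10), but dorane never forms.
sabine would need talide and xanine (Rx 1), but xanine never forms.
Reached: morate, talide, and yorate — 3 of the 6.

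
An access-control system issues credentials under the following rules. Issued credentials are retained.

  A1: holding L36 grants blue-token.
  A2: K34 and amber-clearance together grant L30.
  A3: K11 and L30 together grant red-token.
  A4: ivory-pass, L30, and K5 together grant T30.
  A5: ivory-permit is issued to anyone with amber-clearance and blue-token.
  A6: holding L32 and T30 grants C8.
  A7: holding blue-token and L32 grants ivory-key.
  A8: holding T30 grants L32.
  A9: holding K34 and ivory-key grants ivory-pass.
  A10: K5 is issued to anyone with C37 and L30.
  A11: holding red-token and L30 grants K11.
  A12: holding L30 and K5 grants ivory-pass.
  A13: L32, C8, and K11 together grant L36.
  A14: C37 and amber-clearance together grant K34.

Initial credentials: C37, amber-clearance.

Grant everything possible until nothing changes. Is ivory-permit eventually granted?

ivory-permit would need amber-clearance and blue-token (A5), but blue-token is never granted.

No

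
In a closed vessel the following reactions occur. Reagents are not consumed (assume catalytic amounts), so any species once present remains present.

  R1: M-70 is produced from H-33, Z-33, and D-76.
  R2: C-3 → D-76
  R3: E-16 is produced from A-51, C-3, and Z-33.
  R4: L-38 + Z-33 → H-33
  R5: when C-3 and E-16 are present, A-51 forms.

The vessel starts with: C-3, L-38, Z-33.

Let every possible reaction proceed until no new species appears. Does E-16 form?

E-16 would need A-51, C-3, and Z-33 (R3), but A-51 never forms.

No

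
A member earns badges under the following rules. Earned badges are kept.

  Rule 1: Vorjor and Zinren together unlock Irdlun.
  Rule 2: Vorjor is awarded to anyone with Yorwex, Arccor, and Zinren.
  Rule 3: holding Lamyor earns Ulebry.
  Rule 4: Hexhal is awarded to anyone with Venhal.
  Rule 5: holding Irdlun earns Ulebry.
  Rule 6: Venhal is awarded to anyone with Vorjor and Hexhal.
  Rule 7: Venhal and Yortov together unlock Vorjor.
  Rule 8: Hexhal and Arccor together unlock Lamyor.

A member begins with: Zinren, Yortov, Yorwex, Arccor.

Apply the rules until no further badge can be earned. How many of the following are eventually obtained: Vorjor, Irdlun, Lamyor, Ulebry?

3

With Yorwex, Arccor, and Zinren, Vorjor is earned (Rule 2).
With Vorjor and Zinren, Irdlun is earned (Rule 1).
With Irdlun, Ulebry is earned (Rule 5).
Vorjor: reached.
Irdlun: reached.
Lamyor would need Hexhal and Arccor (Rule 8), but Hexhal is never earned.
Ulebry: reached.
Reached: Vorjor, Irdlun, and Ulebry — 3 of the 4.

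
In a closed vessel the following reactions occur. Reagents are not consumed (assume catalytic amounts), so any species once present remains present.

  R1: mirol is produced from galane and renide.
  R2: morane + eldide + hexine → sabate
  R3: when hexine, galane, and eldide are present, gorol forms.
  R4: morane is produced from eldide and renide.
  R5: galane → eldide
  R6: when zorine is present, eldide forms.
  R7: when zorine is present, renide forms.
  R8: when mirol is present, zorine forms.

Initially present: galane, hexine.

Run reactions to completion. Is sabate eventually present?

No

sabate would need morane, eldide, and hexine (R2), but morane never forms.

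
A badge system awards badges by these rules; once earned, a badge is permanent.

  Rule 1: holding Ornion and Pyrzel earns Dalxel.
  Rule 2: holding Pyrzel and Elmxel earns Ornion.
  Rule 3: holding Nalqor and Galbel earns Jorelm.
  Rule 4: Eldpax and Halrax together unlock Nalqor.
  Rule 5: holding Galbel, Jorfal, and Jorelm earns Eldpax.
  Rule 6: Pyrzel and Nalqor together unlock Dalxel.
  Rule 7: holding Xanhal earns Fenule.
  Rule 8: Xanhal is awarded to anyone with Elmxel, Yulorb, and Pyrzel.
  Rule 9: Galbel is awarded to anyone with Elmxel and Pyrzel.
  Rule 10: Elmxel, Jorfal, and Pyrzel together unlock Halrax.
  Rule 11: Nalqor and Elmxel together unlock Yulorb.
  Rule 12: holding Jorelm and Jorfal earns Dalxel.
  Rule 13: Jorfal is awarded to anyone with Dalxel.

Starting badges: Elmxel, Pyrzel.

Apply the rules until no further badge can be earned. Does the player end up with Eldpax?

No

Eldpax would need Galbel, Jorfal, and Jorelm (Rule 5), but Jorelm is never earned.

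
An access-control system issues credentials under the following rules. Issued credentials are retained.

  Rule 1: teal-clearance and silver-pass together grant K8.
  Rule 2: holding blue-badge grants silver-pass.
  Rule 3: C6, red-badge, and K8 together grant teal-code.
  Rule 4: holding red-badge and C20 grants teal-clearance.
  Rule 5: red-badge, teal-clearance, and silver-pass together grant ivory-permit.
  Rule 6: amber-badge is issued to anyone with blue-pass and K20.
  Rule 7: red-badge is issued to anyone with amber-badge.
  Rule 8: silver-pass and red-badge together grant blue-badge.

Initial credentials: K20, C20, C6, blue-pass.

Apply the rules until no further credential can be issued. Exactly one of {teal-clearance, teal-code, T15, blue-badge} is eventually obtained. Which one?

Holding blue-pass and K20 grants amber-badge (Rule 6).
Holding amber-badge grants red-badge (Rule 7).
Holding red-badge and C20 grants teal-clearance (Rule 4).
No rule produces T15, and it is not given. blue-badge would need silver-pass and red-badge (Rule 8), but silver-pass is never granted. teal-code would need C6, red-badge, and K8 (Rule 3), but K8 is never granted.

teal-clearance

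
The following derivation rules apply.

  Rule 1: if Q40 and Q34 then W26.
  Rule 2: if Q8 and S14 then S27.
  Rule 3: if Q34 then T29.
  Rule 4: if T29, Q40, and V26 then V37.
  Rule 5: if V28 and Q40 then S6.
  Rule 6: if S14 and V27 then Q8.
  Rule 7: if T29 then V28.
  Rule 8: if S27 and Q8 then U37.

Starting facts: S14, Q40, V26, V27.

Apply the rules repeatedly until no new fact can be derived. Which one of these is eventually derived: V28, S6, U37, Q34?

S14 and V27 hold, so Q8 follows (Rule 6).
Q8 and S14 hold, so S27 follows (Rule 2).
From S27 and Q8, Rule 8 gives U37.
S6 would need V28 and Q40 (Rule 5), but V28 is never established. V28 would need T29 (Rule 7), but T29 is never established. No rule produces Q34, and it is not given.

U37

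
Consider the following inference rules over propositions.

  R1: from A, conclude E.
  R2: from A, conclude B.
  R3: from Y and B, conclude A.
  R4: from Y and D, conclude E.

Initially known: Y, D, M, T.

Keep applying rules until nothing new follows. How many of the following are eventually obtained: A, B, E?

1

From Y and D, R4 gives E.
A would need Y and B (R3), but B is never established.
B would need A (R2), but A is never established.
E: reached.
Reached: E — 1 of the 3.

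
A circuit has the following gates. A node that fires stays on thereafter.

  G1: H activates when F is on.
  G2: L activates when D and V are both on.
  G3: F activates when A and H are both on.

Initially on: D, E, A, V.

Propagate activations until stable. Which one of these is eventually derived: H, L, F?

G2: D and V on → L on.
F would need A and H (G3), but H never turns on. H would need F (G1), but F never turns on.

L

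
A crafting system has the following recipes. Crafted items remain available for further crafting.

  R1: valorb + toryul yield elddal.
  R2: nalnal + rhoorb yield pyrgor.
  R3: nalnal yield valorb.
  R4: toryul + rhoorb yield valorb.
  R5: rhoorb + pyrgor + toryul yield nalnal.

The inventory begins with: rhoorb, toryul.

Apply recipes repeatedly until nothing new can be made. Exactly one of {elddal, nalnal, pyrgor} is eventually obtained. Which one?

Using R4, toryul and rhoorb make valorb.
valorb + toryul → elddal (R1).
nalnal would need rhoorb, pyrgor, and toryul (R5), but pyrgor is never obtained. pyrgor would need nalnal and rhoorb (R2), but nalnal is never obtained.

elddal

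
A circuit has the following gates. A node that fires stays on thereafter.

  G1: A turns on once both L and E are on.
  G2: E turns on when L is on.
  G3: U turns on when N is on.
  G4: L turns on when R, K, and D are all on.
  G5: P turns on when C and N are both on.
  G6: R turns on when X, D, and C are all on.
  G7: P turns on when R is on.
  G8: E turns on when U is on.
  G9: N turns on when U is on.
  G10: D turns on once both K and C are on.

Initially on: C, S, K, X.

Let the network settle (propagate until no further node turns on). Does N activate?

N would need U (G9), but U never turns on.

No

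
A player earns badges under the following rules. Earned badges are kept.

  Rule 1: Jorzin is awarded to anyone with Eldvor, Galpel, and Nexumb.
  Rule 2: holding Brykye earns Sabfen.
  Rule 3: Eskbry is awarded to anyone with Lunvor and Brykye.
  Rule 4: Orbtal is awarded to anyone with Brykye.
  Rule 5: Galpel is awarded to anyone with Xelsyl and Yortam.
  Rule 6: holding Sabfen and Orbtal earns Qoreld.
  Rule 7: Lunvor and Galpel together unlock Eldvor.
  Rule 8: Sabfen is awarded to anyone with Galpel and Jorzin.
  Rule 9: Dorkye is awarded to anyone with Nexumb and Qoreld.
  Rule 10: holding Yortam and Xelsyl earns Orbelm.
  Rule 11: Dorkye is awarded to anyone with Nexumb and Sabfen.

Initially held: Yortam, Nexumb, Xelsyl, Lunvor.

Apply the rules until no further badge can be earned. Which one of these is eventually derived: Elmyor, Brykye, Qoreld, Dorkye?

Dorkye

With Xelsyl and Yortam, Galpel is earned (Rule 5).
With Lunvor and Galpel, Eldvor is earned (Rule 7).
With Eldvor, Galpel, and Nexumb, Jorzin is earned (Rule 1).
With Galpel and Jorzin, Sabfen is earned (Rule 8).
With Nexumb and Sabfen, Dorkye is earned (Rule 11).
Qoreld would need Sabfen and Orbtal (Rule 6), but Orbtal is never earned. No rule produces Brykye, and it is not given. No rule produces Elmyor, and it is not given.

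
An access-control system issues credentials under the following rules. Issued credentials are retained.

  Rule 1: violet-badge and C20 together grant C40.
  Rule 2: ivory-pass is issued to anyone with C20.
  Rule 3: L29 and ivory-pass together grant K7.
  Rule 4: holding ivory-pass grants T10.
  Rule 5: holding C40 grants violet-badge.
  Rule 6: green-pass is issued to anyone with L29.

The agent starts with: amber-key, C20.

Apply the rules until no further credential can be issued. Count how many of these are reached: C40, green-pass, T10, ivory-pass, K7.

Holding C20 grants ivory-pass (Rule 2).
Holding ivory-pass grants T10 (Rule 4).
C40 would need violet-badge and C20 (Rule 1), but violet-badge is never granted.
green-pass would need L29 (Rule 6), but L29 is never granted.
T10: reached.
ivory-pass: reached.
K7 would need L29 and ivory-pass (Rule 3), but L29 is never granted.
Reached: T10 and ivory-pass — 2 of the 5.

2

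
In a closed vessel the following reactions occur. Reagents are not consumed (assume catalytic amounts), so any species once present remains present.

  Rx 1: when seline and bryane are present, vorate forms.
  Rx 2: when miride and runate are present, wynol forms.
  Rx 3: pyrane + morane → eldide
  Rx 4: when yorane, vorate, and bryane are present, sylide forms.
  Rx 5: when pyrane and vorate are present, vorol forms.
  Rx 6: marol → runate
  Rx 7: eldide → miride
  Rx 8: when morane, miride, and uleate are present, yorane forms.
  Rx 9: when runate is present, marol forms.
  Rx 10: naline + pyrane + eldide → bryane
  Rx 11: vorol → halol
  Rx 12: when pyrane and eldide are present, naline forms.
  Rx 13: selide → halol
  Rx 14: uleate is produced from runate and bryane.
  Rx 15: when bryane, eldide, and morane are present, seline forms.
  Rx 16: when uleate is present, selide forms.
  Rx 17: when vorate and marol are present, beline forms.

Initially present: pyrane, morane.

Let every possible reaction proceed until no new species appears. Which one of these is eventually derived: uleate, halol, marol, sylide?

pyrane and morane present → eldide forms (Rx 3).
pyrane and eldide present → naline forms (Rx 12).
naline, pyrane, and eldide present → bryane forms (Rx 10).
bryane, eldide, and morane present → seline forms (Rx 15).
seline and bryane present → vorate forms (Rx 1).
pyrane and vorate present → vorol forms (Rx 5).
vorol present → halol forms (Rx 11).
uleate would need runate and bryane (Rx 14), but runate never forms. marol would need runate (Rx 9), but runate never forms. sylide would need yorane, vorate, and bryane (Rx 4), but yorane never forms.

halol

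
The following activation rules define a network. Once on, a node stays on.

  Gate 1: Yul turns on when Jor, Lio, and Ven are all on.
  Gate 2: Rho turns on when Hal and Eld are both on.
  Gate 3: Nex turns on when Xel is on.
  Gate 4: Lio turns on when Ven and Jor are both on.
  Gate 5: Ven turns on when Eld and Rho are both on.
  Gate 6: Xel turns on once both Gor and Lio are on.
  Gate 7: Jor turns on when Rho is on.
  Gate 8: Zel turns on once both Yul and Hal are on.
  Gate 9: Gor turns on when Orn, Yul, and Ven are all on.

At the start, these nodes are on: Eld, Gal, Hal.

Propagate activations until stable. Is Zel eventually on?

Yes

Gate 2: Hal and Eld on → Rho on.
Gate 5: Eld and Rho on → Ven on.
Rho is on, so Jor turns on (Gate 7).
Ven and Jor are on, so Lio turns on (Gate 4).
Jor, Lio, and Ven are on, so Yul turns on (Gate 1).
Yul and Hal are on, so Zel turns on (Gate 8).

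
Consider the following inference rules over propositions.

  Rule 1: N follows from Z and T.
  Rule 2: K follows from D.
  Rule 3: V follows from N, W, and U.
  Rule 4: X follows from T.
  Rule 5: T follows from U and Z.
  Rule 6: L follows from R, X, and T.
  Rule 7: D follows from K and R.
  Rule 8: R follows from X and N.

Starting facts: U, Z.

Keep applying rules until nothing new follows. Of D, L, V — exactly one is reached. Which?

U and Z hold, so T follows (Rule 5).
T holds, so X follows (Rule 4).
Z and T hold, so N follows (Rule 1).
From X and N, Rule 8 gives R.
From R, X, and T, Rule 6 gives L.
D would need K and R (Rule 7), but K is never established. V would need N, W, and U (Rule 3), but W is never established.

L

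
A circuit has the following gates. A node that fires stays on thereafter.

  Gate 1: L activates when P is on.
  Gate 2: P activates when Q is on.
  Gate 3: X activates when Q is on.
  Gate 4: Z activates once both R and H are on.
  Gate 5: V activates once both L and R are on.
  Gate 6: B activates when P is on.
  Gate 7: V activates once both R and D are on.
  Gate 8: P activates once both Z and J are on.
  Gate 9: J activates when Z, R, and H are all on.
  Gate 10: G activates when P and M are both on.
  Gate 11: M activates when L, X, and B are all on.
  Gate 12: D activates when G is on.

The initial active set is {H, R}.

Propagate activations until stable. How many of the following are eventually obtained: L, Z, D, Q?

2

Gate 4: R and H on → Z on.
Gate 9: Z, R, and H on → J on.
Gate 8: Z and J on → P on.
Gate 1: P on → L on.
L: reached.
Z: reached.
D would need G (Gate 12), but G never turns on.
No rule produces Q, and it is not given.
Reached: L and Z — 2 of the 4.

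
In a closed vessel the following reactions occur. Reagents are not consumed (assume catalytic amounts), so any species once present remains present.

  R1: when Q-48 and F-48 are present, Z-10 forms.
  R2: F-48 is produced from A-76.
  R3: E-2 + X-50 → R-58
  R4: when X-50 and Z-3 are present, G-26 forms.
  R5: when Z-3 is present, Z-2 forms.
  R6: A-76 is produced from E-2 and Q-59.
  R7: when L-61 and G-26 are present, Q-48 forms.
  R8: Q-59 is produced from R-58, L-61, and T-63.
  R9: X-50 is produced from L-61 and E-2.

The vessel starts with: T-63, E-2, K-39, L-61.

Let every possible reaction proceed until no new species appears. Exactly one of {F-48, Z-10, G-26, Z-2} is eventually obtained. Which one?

F-48

L-61 and E-2 present → X-50 forms (R9).
E-2 and X-50 present → R-58 forms (R3).
R-58, L-61, and T-63 present → Q-59 forms (R8).
E-2 and Q-59 present → A-76 forms (R6).
A-76 present → F-48 forms (R2).
Z-2 would need Z-3 (R5), but Z-3 never forms. G-26 would need X-50 and Z-3 (R4), but Z-3 never forms. Z-10 would need Q-48 and F-48 (R1), but Q-48 never forms.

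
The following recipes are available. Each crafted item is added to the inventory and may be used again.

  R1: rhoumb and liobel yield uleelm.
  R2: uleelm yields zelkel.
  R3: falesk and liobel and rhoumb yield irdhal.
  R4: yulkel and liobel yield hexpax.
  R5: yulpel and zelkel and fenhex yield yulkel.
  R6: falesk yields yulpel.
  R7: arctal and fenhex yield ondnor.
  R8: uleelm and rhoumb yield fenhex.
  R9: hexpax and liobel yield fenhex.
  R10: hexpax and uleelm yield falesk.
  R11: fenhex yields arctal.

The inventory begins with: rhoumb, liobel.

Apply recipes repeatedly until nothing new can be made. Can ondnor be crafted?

Using R1, rhoumb and liobel make uleelm.
Using R8, uleelm and rhoumb make fenhex.
fenhex → arctal (R11).
Using R7, arctal and fenhex make ondnor.

Yes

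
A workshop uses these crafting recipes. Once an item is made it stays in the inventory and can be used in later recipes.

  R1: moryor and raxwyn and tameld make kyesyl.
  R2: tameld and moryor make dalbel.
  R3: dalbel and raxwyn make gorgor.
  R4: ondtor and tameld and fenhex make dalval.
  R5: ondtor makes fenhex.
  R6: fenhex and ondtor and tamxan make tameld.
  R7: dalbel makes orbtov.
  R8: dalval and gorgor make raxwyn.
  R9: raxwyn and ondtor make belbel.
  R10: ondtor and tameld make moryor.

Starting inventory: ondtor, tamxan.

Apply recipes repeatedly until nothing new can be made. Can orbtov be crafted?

Using R5, ondtor makes fenhex.
Using R6, fenhex, ondtor, and tamxan make tameld.
Using R10, ondtor and tameld make moryor.
tameld and moryor → dalbel (R2).
dalbel → orbtov (R7).

Yes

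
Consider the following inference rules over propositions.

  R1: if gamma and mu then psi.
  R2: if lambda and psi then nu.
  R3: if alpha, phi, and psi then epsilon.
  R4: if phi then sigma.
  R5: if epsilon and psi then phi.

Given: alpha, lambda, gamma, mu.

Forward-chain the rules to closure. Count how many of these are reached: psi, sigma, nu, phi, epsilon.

2

From gamma and mu, R1 gives psi.
lambda and psi hold, so nu follows (R2).
psi: reached.
sigma would need phi (R4), but phi is never established.
nu: reached.
phi would need epsilon and psi (R5), but epsilon is never established.
epsilon would need alpha, phi, and psi (R3), but phi is never established.
Reached: psi and nu — 2 of the 5.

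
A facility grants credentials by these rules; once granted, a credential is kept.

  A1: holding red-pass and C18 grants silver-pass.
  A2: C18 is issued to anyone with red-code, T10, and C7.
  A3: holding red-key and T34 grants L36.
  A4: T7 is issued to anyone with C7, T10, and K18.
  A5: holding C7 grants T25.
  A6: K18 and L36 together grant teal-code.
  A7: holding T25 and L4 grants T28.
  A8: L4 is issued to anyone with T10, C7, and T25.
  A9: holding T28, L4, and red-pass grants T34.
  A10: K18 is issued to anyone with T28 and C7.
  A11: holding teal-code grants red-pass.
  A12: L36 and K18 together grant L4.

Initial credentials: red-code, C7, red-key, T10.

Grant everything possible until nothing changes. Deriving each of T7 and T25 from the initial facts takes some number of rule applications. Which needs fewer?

T25

T25: Holding C7 grants T25 (A5). [1 rule application]
T7: Holding C7 grants T25 (A5). Holding T10, C7, and T25 grants L4 (A8). Holding T25 and L4 grants T28 (A7). Holding T28 and C7 grants K18 (A10). Holding C7, T10, and K18 grants T7 (A4). [5 rule applications]
T25 needs fewer.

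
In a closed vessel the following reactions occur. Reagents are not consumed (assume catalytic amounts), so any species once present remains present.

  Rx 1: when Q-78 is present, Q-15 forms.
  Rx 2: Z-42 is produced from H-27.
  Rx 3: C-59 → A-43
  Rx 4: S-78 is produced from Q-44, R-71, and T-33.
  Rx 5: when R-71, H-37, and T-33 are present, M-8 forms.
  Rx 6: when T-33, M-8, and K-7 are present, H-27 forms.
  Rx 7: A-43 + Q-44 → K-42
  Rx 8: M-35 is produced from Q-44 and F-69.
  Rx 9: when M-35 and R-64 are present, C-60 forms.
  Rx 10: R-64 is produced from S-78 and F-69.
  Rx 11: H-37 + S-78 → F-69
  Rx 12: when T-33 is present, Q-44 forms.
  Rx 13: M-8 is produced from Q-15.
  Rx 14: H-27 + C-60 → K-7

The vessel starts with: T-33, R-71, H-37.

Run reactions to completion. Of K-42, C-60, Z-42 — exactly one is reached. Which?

C-60

T-33 present → Q-44 forms (Rx 12).
Q-44, R-71, and T-33 present → S-78 forms (Rx 4).
H-37 and S-78 present → F-69 forms (Rx 11).
S-78 and F-69 present → R-64 forms (Rx 10).
Q-44 and F-69 present → M-35 forms (Rx 8).
M-35 and R-64 present → C-60 forms (Rx 9).
K-42 would need A-43 and Q-44 (Rx 7), but A-43 never forms. Z-42 would need H-27 (Rx 2), but H-27 never forms.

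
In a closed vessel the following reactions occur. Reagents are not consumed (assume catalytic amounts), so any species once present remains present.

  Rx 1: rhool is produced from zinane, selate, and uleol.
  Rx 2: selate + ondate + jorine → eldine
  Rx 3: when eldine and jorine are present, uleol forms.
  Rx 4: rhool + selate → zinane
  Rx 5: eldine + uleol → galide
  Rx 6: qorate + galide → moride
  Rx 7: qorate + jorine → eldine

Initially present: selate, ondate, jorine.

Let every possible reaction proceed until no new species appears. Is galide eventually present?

Yes

selate, ondate, and jorine present → eldine forms (Rx 2).
eldine and jorine present → uleol forms (Rx 3).
eldine and uleol present → galide forms (Rx 5).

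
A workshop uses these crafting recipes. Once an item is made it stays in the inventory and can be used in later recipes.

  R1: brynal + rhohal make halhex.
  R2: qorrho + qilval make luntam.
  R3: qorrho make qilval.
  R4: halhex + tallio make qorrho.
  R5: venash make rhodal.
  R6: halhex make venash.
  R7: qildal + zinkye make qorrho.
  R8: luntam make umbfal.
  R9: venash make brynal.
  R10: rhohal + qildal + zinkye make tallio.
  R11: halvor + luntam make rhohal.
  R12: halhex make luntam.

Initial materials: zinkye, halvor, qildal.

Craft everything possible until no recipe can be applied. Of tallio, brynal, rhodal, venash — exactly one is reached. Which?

qildal + zinkye → qorrho (R7).
Using R3, qorrho makes qilval.
qorrho + qilval → luntam (R2).
halvor + luntam → rhohal (R11).
Using R10, rhohal, qildal, and zinkye make tallio.
venash would need halhex (R6), but halhex is never obtained. brynal would need venash (R9), but venash is never obtained. rhodal would need venash (R5), but venash is never obtained.

tallio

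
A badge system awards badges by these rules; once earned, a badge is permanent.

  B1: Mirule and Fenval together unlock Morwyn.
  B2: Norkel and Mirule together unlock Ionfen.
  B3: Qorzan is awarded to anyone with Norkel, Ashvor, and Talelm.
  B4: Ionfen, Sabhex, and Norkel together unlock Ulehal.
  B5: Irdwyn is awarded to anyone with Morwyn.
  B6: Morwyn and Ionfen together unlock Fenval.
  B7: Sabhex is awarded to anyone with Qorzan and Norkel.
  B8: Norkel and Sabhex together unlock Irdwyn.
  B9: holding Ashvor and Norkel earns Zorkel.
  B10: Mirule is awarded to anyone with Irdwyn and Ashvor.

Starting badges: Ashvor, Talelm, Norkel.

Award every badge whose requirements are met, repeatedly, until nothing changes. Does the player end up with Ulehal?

Yes

With Norkel, Ashvor, and Talelm, Qorzan is earned (B3).
With Qorzan and Norkel, Sabhex is earned (B7).
With Norkel and Sabhex, Irdwyn is earned (B8).
With Irdwyn and Ashvor, Mirule is earned (B10).
With Norkel and Mirule, Ionfen is earned (B2).
With Ionfen, Sabhex, and Norkel, Ulehal is earned (B4).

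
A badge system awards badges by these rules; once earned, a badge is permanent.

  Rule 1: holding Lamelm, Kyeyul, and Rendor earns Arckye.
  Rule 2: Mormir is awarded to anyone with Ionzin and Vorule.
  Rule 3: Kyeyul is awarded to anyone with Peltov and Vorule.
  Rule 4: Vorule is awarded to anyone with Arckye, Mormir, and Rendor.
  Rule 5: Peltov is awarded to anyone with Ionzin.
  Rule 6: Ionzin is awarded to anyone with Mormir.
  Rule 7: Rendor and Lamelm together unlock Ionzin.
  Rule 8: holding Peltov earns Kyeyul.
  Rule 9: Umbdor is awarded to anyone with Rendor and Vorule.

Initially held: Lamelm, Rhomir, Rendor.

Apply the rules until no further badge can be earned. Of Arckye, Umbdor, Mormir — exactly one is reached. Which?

With Rendor and Lamelm, Ionzin is earned (Rule 7).
With Ionzin, Peltov is earned (Rule 5).
With Peltov, Kyeyul is earned (Rule 8).
With Lamelm, Kyeyul, and Rendor, Arckye is earned (Rule 1).
Umbdor would need Rendor and Vorule (Rule 9), but Vorule is never earned. Mormir would need Ionzin and Vorule (Rule 2), but Vorule is never earned.

Arckye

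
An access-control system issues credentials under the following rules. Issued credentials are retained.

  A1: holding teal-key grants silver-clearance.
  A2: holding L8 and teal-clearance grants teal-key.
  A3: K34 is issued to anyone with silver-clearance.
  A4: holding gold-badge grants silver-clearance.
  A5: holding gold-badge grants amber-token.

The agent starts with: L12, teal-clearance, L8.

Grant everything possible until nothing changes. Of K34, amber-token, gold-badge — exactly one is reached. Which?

K34

Holding L8 and teal-clearance grants teal-key (A2).
Holding teal-key grants silver-clearance (A1).
Holding silver-clearance grants K34 (A3).
amber-token would need gold-badge (A5), but gold-badge is never granted. No rule produces gold-badge, and it is not given.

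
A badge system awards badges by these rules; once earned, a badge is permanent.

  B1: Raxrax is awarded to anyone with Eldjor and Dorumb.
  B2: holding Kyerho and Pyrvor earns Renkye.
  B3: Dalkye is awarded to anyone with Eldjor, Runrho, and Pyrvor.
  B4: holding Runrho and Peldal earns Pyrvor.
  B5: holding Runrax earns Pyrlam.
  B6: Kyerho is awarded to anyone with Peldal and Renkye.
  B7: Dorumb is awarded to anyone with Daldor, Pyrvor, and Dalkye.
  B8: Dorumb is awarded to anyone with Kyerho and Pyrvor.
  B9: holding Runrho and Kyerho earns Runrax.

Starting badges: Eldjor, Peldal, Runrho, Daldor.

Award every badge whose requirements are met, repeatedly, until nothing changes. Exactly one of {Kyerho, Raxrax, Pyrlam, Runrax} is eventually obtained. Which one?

Raxrax

With Runrho and Peldal, Pyrvor is earned (B4).
With Eldjor, Runrho, and Pyrvor, Dalkye is earned (B3).
With Daldor, Pyrvor, and Dalkye, Dorumb is earned (B7).
With Eldjor and Dorumb, Raxrax is earned (B1).
Runrax would need Runrho and Kyerho (B9), but Kyerho is never earned. Pyrlam would need Runrax (B5), but Runrax is never earned. Kyerho would need Peldal and Renkye (B6), but Renkye is never earned.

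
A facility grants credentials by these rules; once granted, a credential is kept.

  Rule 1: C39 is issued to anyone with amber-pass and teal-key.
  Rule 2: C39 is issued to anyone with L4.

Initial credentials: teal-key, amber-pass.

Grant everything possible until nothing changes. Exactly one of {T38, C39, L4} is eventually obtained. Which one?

C39

Holding amber-pass and teal-key grants C39 (Rule 1).
No rule produces L4, and it is not given. No rule produces T38, and it is not given.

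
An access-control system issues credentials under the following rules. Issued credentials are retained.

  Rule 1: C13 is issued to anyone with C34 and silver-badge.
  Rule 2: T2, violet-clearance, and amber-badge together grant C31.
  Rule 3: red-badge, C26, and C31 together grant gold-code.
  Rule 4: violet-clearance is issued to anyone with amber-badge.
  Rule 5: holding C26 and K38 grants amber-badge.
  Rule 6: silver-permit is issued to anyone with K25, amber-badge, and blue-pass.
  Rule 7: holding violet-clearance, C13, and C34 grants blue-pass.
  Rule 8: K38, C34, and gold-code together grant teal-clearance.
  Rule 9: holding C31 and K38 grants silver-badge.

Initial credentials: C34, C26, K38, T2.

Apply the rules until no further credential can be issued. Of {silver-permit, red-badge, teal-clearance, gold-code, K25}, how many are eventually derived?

0

silver-permit would need K25, amber-badge, and blue-pass (Rule 6), but K25 is never granted.
No rule produces red-badge, and it is not given.
teal-clearance would need K38, C34, and gold-code (Rule 8), but gold-code is never granted.
gold-code would need red-badge, C26, and C31 (Rule 3), but red-badge is never granted.
No rule produces K25, and it is not given.
None of the 5 are reached.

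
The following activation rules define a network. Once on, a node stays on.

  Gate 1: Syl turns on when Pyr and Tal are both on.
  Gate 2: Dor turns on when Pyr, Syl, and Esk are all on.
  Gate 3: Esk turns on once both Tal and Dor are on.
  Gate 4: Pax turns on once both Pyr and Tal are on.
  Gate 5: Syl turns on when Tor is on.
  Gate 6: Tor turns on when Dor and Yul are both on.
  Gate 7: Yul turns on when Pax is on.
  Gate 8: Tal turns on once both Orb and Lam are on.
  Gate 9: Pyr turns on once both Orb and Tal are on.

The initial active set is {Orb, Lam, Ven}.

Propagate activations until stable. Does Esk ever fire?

Esk would need Tal and Dor (Gate 3), but Dor never turns on.

No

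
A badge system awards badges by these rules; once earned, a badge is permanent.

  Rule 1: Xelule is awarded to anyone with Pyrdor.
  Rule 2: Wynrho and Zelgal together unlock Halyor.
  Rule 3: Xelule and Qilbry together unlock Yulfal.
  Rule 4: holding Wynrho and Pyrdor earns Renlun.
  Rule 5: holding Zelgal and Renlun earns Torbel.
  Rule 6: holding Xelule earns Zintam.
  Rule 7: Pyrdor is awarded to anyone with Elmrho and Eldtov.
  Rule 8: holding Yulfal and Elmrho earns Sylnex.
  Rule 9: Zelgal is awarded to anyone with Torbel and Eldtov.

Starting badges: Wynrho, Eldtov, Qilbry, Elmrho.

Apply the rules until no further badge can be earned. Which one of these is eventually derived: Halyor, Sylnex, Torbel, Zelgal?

Sylnex

With Elmrho and Eldtov, Pyrdor is earned (Rule 7).
With Pyrdor, Xelule is earned (Rule 1).
With Xelule and Qilbry, Yulfal is earned (Rule 3).
With Yulfal and Elmrho, Sylnex is earned (Rule 8).
Zelgal would need Torbel and Eldtov (Rule 9), but Torbel is never earned. Halyor would need Wynrho and Zelgal (Rule 2), but Zelgal is never earned. Torbel would need Zelgal and Renlun (Rule 5), but Zelgal is never earned.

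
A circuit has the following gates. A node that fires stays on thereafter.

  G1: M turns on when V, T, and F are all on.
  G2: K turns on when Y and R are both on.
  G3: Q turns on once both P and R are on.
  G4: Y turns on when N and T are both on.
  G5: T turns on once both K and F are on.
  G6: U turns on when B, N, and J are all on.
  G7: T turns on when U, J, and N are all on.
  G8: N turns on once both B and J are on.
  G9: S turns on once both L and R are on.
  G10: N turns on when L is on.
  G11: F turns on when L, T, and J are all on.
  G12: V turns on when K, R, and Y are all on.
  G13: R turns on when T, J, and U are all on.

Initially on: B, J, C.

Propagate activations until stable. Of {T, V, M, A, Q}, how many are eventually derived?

B and J are on, so N turns on (G8).
B, N, and J are on, so U turns on (G6).
U, J, and N are on, so T turns on (G7).
N and T are on, so Y turns on (G4).
T, J, and U are on, so R turns on (G13).
Y and R are on, so K turns on (G2).
K, R, and Y are on, so V turns on (G12).
T: reached.
V: reached.
M would need V, T, and F (G1), but F never turns on.
No rule produces A, and it is not given.
Q would need P and R (G3), but P never turns on.
Reached: T and V — 2 of the 5.

2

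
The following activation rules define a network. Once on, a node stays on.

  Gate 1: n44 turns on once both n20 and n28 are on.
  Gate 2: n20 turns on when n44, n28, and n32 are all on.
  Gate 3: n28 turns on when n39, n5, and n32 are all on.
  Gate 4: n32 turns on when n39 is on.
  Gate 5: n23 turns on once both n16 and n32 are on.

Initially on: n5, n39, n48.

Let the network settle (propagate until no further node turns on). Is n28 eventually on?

Yes

n39 is on, so n32 turns on (Gate 4).
Gate 3: n39, n5, and n32 on → n28 on.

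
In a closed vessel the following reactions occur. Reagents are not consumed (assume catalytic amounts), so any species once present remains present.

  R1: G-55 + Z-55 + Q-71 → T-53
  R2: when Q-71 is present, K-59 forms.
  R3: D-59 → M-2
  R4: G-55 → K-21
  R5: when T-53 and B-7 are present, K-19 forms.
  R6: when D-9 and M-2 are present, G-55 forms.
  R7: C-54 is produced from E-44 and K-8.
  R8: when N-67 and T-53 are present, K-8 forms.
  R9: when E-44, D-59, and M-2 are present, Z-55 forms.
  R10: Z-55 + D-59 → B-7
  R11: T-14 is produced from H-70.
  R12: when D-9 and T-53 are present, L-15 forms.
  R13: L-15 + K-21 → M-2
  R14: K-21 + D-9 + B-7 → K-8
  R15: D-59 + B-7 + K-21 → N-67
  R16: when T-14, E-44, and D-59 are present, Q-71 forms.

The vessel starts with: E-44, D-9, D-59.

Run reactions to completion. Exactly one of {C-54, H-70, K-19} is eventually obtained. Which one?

D-59 present → M-2 forms (R3).
E-44, D-59, and M-2 present → Z-55 forms (R9).
D-9 and M-2 present → G-55 forms (R6).
Z-55 and D-59 present → B-7 forms (R10).
G-55 present → K-21 forms (R4).
K-21, D-9, and B-7 present → K-8 forms (R14).
E-44 and K-8 present → C-54 forms (R7).
K-19 would need T-53 and B-7 (R5), but T-53 never forms. No rule produces H-70, and it is not given.

C-54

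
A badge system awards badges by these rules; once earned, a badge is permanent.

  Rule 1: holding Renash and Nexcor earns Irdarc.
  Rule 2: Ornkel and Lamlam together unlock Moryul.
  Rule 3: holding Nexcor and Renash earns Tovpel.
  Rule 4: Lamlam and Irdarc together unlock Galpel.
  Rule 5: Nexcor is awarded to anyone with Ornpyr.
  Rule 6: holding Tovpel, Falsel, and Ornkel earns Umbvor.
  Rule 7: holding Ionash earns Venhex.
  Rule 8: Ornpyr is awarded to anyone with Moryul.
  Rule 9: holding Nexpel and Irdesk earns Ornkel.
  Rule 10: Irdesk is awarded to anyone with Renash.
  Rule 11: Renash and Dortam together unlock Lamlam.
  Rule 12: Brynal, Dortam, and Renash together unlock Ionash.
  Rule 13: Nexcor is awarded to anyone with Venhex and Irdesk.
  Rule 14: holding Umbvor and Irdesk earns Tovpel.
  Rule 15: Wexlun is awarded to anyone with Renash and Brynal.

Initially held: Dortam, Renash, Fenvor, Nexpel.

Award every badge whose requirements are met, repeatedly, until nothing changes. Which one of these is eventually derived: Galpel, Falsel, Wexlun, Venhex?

With Renash, Irdesk is earned (Rule 10).
With Renash and Dortam, Lamlam is earned (Rule 11).
With Nexpel and Irdesk, Ornkel is earned (Rule 9).
With Ornkel and Lamlam, Moryul is earned (Rule 2).
With Moryul, Ornpyr is earned (Rule 8).
With Ornpyr, Nexcor is earned (Rule 5).
With Renash and Nexcor, Irdarc is earned (Rule 1).
With Lamlam and Irdarc, Galpel is earned (Rule 4).
Venhex would need Ionash (Rule 7), but Ionash is never earned. No rule produces Falsel, and it is not given. Wexlun would need Renash and Brynal (Rule 15), but Brynal is never earned.

Galpel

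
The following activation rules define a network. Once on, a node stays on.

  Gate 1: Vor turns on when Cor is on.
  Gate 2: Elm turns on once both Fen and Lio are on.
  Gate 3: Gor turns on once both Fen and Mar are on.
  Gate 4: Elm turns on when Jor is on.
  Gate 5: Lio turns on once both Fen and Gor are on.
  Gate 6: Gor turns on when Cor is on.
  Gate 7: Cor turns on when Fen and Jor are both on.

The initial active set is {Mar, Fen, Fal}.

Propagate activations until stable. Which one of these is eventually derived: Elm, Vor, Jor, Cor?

Elm

Gate 3: Fen and Mar on → Gor on.
Gate 5: Fen and Gor on → Lio on.
Gate 2: Fen and Lio on → Elm on.
Cor would need Fen and Jor (Gate 7), but Jor never turns on. Vor would need Cor (Gate 1), but Cor never turns on. No rule produces Jor, and it is not given.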